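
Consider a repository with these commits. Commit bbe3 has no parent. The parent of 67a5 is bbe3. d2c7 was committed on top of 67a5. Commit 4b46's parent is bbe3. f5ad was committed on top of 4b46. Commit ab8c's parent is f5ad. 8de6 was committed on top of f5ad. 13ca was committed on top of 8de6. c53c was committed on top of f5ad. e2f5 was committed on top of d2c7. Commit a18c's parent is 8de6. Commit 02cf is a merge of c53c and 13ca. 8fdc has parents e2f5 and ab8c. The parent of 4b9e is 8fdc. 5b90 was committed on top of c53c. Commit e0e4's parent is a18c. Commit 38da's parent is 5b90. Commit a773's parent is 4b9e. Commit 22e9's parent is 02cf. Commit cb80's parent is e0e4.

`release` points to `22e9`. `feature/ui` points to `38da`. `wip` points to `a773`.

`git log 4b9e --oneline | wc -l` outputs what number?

9

Walking parent pointers from 4b9e: reachable set = {4b46, 4b9e, 67a5, 8fdc, ab8c, bbe3, d2c7, e2f5, f5ad}.
That is 9 commits.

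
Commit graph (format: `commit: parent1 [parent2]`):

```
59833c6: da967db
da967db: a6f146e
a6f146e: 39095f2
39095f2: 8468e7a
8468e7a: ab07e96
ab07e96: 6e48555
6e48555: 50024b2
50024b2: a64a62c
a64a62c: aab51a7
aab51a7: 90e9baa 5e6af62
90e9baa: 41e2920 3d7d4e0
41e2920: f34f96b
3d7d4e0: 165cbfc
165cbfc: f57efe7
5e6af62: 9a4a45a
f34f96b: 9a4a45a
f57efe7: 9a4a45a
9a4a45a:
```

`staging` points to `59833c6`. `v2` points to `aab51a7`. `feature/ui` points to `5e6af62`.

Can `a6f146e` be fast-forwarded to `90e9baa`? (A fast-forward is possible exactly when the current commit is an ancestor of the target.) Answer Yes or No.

A fast-forward from a6f146e to 90e9baa is possible iff a6f146e is an ancestor of 90e9baa.
Ancestors of 90e9baa: {165cbfc, 3d7d4e0, 41e2920, 90e9baa, 9a4a45a, f34f96b, f57efe7}.
a6f146e is not among them, so fast-forward is not possible.

No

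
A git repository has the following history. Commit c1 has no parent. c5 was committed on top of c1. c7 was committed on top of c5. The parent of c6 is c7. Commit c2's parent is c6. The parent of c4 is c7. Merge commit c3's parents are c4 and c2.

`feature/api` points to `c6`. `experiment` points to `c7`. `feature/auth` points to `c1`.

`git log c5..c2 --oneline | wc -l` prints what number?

3

Reachable from c2: {c1, c2, c5, c6, c7}.
Reachable from c5: {c1, c5}.
In c2's history but not c5's: {c2, c6, c7} — 3 commits.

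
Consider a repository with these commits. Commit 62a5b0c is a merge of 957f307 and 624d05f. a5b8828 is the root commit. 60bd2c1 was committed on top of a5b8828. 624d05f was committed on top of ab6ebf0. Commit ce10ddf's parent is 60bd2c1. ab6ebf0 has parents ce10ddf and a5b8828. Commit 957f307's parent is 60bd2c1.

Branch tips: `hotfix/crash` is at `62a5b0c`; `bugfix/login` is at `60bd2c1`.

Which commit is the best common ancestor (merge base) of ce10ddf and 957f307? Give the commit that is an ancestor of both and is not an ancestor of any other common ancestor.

Ancestors of ce10ddf: {60bd2c1, a5b8828, ce10ddf}.
Ancestors of 957f307: {60bd2c1, 957f307, a5b8828}.
Common ancestors: {60bd2c1, a5b8828}.
Among these, 60bd2c1 is not an ancestor of any other common ancestor — it is the merge base.

60bd2c1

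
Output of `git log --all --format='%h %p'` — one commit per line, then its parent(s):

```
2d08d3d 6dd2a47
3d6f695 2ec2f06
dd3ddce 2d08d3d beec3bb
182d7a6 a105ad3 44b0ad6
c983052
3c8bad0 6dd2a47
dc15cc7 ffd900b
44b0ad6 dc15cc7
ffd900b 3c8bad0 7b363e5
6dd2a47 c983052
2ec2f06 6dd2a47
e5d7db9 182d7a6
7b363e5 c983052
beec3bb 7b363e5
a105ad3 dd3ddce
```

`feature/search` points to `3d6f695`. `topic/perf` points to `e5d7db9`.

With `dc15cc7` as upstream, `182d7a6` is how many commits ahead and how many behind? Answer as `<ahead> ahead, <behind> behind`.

Reachable from 182d7a6: {182d7a6, 2d08d3d, 3c8bad0, 44b0ad6, 6dd2a47, 7b363e5, a105ad3, beec3bb, c983052, dc15cc7, dd3ddce, ffd900b}.
Reachable from dc15cc7: {3c8bad0, 6dd2a47, 7b363e5, c983052, dc15cc7, ffd900b}.
Only in 182d7a6's history (ahead): {182d7a6, 2d08d3d, 44b0ad6, a105ad3, beec3bb, dd3ddce} — 6.
Only in dc15cc7's history (behind): {} — 0.

6 ahead, 0 behind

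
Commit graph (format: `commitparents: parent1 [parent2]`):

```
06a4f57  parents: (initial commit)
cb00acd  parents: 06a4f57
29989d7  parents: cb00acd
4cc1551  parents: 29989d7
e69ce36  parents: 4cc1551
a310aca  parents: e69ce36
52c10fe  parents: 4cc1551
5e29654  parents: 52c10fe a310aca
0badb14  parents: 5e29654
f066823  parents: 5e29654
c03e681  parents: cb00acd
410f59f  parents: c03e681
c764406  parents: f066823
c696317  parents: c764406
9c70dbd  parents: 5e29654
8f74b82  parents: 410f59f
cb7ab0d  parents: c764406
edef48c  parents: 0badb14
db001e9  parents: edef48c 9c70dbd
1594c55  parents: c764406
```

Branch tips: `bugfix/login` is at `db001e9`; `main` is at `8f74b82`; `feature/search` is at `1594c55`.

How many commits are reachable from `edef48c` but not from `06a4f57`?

Reachable from edef48c: {06a4f57, 0badb14, 29989d7, 4cc1551, 52c10fe, 5e29654, a310aca, cb00acd, e69ce36, edef48c}.
Reachable from 06a4f57: {06a4f57}.
In edef48c's history but not 06a4f57's: {0badb14, 29989d7, 4cc1551, 52c10fe, 5e29654, a310aca, cb00acd, e69ce36, edef48c} — 9 commits.

9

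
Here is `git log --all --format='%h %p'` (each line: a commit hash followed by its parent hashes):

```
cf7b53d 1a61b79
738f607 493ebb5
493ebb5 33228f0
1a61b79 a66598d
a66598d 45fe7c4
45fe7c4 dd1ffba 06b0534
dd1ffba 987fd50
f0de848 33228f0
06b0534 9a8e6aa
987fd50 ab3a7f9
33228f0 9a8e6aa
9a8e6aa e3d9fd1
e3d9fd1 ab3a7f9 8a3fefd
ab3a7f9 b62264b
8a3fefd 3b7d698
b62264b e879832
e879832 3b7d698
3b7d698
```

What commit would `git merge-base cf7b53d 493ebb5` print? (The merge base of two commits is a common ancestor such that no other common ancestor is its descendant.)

Ancestors of cf7b53d: {06b0534, 1a61b79, 3b7d698, 45fe7c4, 8a3fefd, 987fd50, 9a8e6aa, a66598d, ab3a7f9, b62264b, cf7b53d, dd1ffba, e3d9fd1, e879832}.
Ancestors of 493ebb5: {33228f0, 3b7d698, 493ebb5, 8a3fefd, 9a8e6aa, ab3a7f9, b62264b, e3d9fd1, e879832}.
Common ancestors: {3b7d698, 8a3fefd, 9a8e6aa, ab3a7f9, b62264b, e3d9fd1, e879832}.
Among these, 9a8e6aa is not an ancestor of any other common ancestor — it is the merge base.

9a8e6aa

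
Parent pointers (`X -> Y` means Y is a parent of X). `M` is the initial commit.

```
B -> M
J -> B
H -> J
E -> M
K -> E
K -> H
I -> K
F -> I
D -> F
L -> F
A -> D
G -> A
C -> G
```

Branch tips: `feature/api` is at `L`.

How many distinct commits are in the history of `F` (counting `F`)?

Walking parent pointers from F: reachable set = {B, E, F, H, I, J, K, M}.
That is 8 commits.

8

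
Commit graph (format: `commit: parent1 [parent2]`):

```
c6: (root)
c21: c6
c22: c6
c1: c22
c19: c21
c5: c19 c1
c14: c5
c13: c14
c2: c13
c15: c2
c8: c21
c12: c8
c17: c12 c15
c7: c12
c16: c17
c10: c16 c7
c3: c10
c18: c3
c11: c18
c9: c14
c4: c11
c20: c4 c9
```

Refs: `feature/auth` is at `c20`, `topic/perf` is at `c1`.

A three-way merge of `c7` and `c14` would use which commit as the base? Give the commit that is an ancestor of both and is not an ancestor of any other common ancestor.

Ancestors of c7: {c12, c21, c6, c7, c8}.
Ancestors of c14: {c1, c14, c19, c21, c22, c5, c6}.
Common ancestors: {c21, c6}.
Among these, c21 is not an ancestor of any other common ancestor — it is the merge base.

c21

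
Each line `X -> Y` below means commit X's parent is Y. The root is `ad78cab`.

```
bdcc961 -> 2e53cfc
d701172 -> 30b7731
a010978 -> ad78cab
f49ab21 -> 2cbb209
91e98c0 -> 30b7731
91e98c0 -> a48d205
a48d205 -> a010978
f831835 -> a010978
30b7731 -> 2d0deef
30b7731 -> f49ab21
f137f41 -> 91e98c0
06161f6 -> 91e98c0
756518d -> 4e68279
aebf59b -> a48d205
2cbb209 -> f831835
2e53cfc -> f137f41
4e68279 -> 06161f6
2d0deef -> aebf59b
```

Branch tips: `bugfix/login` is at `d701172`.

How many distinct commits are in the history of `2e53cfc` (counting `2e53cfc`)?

12

Walking parent pointers from 2e53cfc: reachable set = {2cbb209, 2d0deef, 2e53cfc, 30b7731, 91e98c0, a010978, a48d205, ad78cab, aebf59b, f137f41, f49ab21, f831835}.
That is 12 commits.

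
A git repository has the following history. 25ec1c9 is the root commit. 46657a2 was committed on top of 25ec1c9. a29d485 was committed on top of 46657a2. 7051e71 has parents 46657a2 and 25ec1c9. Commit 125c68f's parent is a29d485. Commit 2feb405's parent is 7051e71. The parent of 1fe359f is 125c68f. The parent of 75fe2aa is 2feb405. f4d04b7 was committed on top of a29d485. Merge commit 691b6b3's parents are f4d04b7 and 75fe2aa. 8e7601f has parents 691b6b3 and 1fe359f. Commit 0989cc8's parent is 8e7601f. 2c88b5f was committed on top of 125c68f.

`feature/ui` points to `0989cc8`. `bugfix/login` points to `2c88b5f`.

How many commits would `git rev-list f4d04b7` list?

4

Walking parent pointers from f4d04b7: reachable set = {25ec1c9, 46657a2, a29d485, f4d04b7}.
That is 4 commits.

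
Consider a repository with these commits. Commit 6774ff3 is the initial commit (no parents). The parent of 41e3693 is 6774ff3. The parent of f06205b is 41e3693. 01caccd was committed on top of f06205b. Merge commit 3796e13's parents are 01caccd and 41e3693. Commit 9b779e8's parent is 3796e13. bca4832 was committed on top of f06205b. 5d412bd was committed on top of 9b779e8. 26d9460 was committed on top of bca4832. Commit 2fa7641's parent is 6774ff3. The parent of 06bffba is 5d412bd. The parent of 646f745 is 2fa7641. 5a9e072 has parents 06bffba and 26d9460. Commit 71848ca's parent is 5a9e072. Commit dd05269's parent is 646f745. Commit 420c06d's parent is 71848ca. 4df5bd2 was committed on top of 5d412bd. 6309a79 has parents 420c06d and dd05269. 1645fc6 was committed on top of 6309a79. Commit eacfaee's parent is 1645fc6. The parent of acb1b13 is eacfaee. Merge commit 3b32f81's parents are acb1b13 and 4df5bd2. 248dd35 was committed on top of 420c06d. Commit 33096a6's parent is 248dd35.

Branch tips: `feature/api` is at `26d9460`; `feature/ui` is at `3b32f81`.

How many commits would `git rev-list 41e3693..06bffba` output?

6

Reachable from 06bffba: {01caccd, 06bffba, 3796e13, 41e3693, 5d412bd, 6774ff3, 9b779e8, f06205b}.
Reachable from 41e3693: {41e3693, 6774ff3}.
In 06bffba's history but not 41e3693's: {01caccd, 06bffba, 3796e13, 5d412bd, 9b779e8, f06205b} — 6 commits.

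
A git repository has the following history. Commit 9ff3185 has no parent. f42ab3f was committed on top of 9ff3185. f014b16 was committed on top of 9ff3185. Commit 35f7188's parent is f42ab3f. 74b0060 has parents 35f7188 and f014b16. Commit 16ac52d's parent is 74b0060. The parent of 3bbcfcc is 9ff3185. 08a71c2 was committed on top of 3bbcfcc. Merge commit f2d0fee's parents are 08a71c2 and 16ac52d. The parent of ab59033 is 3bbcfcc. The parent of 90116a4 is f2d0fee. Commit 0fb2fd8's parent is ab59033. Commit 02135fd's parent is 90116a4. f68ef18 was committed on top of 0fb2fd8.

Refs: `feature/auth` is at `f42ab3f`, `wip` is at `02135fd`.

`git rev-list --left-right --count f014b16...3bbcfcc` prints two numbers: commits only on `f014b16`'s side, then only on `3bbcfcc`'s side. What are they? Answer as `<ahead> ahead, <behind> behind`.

Reachable from f014b16: {9ff3185, f014b16}.
Reachable from 3bbcfcc: {3bbcfcc, 9ff3185}.
Only in f014b16's history (ahead): {f014b16} — 1.
Only in 3bbcfcc's history (behind): {3bbcfcc} — 1.

1 ahead, 1 behind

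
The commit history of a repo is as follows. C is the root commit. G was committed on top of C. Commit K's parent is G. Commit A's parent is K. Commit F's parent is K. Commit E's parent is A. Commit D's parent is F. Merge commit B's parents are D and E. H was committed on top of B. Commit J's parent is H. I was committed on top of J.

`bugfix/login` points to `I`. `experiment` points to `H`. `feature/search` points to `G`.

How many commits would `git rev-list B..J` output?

Reachable from J: {A, B, C, D, E, F, G, H, J, K}.
Reachable from B: {A, B, C, D, E, F, G, K}.
In J's history but not B's: {H, J} — 2 commits.

2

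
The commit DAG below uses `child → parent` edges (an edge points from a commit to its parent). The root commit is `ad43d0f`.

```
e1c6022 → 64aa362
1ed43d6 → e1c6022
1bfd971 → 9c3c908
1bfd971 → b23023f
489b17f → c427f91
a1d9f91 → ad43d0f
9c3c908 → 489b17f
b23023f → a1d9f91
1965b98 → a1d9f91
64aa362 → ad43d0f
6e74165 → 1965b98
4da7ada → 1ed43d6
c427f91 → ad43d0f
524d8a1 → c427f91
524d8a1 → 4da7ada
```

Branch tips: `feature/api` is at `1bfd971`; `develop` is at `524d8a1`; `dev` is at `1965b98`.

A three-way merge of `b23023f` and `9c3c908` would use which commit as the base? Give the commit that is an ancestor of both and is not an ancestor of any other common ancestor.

ad43d0f

Ancestors of b23023f: {a1d9f91, ad43d0f, b23023f}.
Ancestors of 9c3c908: {489b17f, 9c3c908, ad43d0f, c427f91}.
Common ancestors: {ad43d0f}.
The only common ancestor is ad43d0f, so it is the merge base.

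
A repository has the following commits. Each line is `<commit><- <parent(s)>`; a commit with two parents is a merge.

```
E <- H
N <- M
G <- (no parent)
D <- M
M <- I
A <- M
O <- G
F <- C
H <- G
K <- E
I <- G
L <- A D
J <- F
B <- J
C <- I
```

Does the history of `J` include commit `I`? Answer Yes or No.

Yes

Ancestors of J (commits reachable by following parents): {C, F, G, I, J}.
I is in that set, so it is an ancestor of J.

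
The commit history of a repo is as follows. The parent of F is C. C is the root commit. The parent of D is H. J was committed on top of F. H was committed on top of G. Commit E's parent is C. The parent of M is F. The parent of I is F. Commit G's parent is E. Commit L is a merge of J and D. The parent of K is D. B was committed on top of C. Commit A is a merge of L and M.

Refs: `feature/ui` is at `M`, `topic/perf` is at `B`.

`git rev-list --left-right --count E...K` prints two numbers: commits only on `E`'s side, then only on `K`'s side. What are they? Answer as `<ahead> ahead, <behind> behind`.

Reachable from E: {C, E}.
Reachable from K: {C, D, E, G, H, K}.
Only in E's history (ahead): {} — 0.
Only in K's history (behind): {D, G, H, K} — 4.

0 ahead, 4 behind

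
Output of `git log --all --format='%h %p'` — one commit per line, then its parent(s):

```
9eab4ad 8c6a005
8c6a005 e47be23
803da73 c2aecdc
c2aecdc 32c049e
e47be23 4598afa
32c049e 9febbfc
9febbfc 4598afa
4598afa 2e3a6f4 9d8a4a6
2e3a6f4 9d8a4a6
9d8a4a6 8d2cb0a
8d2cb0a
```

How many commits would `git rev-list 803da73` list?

Walking parent pointers from 803da73: reachable set = {2e3a6f4, 32c049e, 4598afa, 803da73, 8d2cb0a, 9d8a4a6, 9febbfc, c2aecdc}.
That is 8 commits.

8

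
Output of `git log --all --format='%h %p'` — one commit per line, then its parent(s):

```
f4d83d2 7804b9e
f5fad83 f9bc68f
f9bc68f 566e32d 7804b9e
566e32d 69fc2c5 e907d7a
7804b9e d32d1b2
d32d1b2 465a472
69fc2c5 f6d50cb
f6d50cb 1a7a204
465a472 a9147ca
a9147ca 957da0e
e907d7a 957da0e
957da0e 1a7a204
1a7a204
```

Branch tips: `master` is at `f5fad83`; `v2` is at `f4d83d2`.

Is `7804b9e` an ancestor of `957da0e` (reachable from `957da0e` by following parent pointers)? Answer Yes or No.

Ancestors of 957da0e: {1a7a204, 957da0e}.
7804b9e is not in that set, so it is not an ancestor of 957da0e.

No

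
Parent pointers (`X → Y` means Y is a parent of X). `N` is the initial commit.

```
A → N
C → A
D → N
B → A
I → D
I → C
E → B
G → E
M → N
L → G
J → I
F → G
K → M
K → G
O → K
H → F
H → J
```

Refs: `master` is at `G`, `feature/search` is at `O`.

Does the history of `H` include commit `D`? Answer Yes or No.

Ancestors of H (commits reachable by following parents): {A, B, C, D, E, F, G, H, I, J, N}.
D is in that set, so it is an ancestor of H.

Yes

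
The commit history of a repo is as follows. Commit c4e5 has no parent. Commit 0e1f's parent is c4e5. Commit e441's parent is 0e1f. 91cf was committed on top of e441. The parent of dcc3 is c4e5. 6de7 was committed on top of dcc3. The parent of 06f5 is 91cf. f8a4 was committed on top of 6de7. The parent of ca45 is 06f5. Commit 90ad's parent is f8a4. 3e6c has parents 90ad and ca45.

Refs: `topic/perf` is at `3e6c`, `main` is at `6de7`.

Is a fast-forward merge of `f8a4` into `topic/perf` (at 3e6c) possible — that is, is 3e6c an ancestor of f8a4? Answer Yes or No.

A fast-forward from 3e6c to f8a4 is possible iff 3e6c is an ancestor of f8a4.
Ancestors of f8a4: {6de7, c4e5, dcc3, f8a4}.
3e6c is not among them, so fast-forward is not possible.

No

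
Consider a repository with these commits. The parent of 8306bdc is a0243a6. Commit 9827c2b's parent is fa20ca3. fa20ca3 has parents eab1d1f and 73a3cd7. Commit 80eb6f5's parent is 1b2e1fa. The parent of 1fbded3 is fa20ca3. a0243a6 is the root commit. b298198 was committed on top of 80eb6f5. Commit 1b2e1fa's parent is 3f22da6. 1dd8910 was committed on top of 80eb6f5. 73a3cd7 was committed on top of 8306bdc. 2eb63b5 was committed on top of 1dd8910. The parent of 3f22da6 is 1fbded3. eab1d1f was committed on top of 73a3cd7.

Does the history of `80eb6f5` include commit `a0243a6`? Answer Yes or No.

Yes

Ancestors of 80eb6f5 (commits reachable by following parents): {1b2e1fa, 1fbded3, 3f22da6, 73a3cd7, 80eb6f5, 8306bdc, a0243a6, eab1d1f, fa20ca3}.
a0243a6 is in that set, so it is an ancestor of 80eb6f5.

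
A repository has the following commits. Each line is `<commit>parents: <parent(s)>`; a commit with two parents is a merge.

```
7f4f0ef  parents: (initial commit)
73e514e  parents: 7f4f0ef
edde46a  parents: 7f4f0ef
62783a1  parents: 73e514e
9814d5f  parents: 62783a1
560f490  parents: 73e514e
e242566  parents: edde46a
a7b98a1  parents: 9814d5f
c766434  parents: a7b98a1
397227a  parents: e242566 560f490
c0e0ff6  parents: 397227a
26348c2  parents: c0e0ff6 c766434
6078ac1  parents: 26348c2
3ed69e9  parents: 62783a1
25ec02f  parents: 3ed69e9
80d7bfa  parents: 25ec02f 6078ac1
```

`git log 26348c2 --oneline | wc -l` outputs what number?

Walking parent pointers from 26348c2: reachable set = {26348c2, 397227a, 560f490, 62783a1, 73e514e, 7f4f0ef, 9814d5f, a7b98a1, c0e0ff6, c766434, e242566, edde46a}.
That is 12 commits.

12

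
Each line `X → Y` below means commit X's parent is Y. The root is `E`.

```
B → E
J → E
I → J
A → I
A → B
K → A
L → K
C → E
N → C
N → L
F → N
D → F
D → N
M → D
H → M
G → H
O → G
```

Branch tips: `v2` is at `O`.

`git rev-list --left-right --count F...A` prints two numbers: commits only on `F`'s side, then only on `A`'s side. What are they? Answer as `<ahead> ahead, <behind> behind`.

5 ahead, 0 behind

Reachable from F: {A, B, C, E, F, I, J, K, L, N}.
Reachable from A: {A, B, E, I, J}.
Only in F's history (ahead): {C, F, K, L, N} — 5.
Only in A's history (behind): {} — 0.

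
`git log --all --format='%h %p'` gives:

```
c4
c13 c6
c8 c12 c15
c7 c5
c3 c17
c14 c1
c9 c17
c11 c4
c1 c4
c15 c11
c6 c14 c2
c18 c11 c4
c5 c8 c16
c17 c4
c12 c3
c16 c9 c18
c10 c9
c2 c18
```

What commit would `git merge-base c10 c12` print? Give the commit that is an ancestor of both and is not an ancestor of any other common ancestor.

Ancestors of c10: {c10, c17, c4, c9}.
Ancestors of c12: {c12, c17, c3, c4}.
Common ancestors: {c17, c4}.
Among these, c17 is not an ancestor of any other common ancestor — it is the merge base.

c17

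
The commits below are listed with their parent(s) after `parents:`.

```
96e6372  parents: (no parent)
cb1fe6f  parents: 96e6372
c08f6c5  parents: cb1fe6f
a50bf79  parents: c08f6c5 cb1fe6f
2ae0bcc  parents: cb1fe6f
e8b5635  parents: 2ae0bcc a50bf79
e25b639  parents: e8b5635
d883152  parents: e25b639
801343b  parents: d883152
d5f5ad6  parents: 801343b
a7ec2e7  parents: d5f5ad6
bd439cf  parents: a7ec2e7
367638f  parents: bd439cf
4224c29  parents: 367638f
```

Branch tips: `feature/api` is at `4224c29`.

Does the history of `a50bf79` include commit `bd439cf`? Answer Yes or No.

Ancestors of a50bf79: {96e6372, a50bf79, c08f6c5, cb1fe6f}.
bd439cf is not in that set, so it is not an ancestor of a50bf79.

No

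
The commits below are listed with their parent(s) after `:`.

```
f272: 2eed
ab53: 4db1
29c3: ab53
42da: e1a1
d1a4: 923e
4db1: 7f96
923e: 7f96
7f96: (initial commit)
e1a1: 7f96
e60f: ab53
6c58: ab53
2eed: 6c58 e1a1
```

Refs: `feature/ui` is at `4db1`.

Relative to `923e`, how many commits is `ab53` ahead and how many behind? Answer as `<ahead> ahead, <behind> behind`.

Reachable from ab53: {4db1, 7f96, ab53}.
Reachable from 923e: {7f96, 923e}.
Only in ab53's history (ahead): {4db1, ab53} — 2.
Only in 923e's history (behind): {923e} — 1.

2 ahead, 1 behind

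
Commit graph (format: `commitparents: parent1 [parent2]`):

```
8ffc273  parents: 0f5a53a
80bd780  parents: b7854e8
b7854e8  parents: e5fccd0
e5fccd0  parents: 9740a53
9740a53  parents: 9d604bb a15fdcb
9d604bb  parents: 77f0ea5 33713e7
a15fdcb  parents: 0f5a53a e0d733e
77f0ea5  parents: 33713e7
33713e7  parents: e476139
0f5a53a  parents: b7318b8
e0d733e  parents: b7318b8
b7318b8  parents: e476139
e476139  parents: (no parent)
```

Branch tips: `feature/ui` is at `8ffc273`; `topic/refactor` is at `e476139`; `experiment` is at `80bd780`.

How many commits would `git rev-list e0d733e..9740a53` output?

6

Reachable from 9740a53: {0f5a53a, 33713e7, 77f0ea5, 9740a53, 9d604bb, a15fdcb, b7318b8, e0d733e, e476139}.
Reachable from e0d733e: {b7318b8, e0d733e, e476139}.
In 9740a53's history but not e0d733e's: {0f5a53a, 33713e7, 77f0ea5, 9740a53, 9d604bb, a15fdcb} — 6 commits.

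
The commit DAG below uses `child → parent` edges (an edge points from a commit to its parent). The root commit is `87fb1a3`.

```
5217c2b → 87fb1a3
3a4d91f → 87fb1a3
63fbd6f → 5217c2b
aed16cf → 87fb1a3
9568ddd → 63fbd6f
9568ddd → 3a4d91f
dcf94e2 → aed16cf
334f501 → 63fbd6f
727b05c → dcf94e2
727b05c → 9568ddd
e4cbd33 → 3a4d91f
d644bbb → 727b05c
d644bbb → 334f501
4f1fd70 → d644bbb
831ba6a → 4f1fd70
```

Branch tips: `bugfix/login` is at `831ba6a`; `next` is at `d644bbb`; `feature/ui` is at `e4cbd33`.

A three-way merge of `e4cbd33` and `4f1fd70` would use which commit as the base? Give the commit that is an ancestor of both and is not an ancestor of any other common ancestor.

Ancestors of e4cbd33: {3a4d91f, 87fb1a3, e4cbd33}.
Ancestors of 4f1fd70: {334f501, 3a4d91f, 4f1fd70, 5217c2b, 63fbd6f, 727b05c, 87fb1a3, 9568ddd, aed16cf, d644bbb, dcf94e2}.
Common ancestors: {3a4d91f, 87fb1a3}.
Among these, 3a4d91f is not an ancestor of any other common ancestor — it is the merge base.

3a4d91f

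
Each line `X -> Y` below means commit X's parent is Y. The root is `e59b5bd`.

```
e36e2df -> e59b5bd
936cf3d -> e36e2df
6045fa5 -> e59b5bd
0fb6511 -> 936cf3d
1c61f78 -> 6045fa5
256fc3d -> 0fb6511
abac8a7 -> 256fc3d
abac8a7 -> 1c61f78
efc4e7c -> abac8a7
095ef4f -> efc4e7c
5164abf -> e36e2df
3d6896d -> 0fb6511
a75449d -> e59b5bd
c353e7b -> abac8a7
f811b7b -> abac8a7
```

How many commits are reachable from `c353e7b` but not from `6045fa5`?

Reachable from c353e7b: {0fb6511, 1c61f78, 256fc3d, 6045fa5, 936cf3d, abac8a7, c353e7b, e36e2df, e59b5bd}.
Reachable from 6045fa5: {6045fa5, e59b5bd}.
In c353e7b's history but not 6045fa5's: {0fb6511, 1c61f78, 256fc3d, 936cf3d, abac8a7, c353e7b, e36e2df} — 7 commits.

7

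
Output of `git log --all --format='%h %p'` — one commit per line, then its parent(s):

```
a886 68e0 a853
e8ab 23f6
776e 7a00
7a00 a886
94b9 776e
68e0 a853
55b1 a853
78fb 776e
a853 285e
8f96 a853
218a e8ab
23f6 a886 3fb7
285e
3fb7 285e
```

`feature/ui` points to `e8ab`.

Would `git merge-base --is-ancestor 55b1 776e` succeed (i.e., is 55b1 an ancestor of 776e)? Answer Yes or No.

Ancestors of 776e: {285e, 68e0, 776e, 7a00, a853, a886}.
55b1 is not in that set, so it is not an ancestor of 776e.

No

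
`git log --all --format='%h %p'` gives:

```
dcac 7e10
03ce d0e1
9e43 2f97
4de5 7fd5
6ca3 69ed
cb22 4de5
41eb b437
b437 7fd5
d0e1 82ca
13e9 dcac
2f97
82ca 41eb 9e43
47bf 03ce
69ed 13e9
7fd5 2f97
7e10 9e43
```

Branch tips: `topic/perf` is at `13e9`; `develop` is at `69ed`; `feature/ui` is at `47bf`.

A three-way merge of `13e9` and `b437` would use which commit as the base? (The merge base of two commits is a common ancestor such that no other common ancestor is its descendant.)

Ancestors of 13e9: {13e9, 2f97, 7e10, 9e43, dcac}.
Ancestors of b437: {2f97, 7fd5, b437}.
Common ancestors: {2f97}.
The only common ancestor is 2f97, so it is the merge base.

2f97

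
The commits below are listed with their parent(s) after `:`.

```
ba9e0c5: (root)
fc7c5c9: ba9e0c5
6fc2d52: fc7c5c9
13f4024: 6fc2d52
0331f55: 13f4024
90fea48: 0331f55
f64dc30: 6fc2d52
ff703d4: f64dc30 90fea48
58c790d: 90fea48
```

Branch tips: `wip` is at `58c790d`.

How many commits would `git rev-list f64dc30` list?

Walking parent pointers from f64dc30: reachable set = {6fc2d52, ba9e0c5, f64dc30, fc7c5c9}.
That is 4 commits.

4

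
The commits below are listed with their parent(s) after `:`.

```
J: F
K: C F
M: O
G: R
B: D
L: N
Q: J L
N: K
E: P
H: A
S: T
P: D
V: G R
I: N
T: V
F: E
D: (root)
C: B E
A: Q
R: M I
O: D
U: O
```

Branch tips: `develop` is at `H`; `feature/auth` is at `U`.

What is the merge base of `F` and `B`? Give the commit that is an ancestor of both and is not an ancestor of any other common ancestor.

D

Ancestors of F: {D, E, F, P}.
Ancestors of B: {B, D}.
Common ancestors: {D}.
The only common ancestor is D, so it is the merge base.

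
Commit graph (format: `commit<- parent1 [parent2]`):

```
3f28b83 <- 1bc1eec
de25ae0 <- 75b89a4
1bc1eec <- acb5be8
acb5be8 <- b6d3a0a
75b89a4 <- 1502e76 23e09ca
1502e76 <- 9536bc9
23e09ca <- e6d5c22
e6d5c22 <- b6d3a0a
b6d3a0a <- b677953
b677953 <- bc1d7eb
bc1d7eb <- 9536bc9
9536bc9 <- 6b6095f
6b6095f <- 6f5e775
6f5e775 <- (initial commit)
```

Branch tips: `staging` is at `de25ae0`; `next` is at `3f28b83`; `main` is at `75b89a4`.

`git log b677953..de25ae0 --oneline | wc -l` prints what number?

6

Reachable from de25ae0: {1502e76, 23e09ca, 6b6095f, 6f5e775, 75b89a4, 9536bc9, b677953, b6d3a0a, bc1d7eb, de25ae0, e6d5c22}.
Reachable from b677953: {6b6095f, 6f5e775, 9536bc9, b677953, bc1d7eb}.
In de25ae0's history but not b677953's: {1502e76, 23e09ca, 75b89a4, b6d3a0a, de25ae0, e6d5c22} — 6 commits.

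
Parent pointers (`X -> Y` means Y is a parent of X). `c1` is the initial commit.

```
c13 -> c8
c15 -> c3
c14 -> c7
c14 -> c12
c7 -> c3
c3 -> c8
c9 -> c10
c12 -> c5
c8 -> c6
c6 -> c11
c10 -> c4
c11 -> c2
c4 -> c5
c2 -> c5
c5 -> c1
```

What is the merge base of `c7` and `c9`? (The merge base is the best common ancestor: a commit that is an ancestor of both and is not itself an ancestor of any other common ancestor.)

c5

Ancestors of c7: {c1, c11, c2, c3, c5, c6, c7, c8}.
Ancestors of c9: {c1, c10, c4, c5, c9}.
Common ancestors: {c1, c5}.
Among these, c5 is not an ancestor of any other common ancestor — it is the merge base.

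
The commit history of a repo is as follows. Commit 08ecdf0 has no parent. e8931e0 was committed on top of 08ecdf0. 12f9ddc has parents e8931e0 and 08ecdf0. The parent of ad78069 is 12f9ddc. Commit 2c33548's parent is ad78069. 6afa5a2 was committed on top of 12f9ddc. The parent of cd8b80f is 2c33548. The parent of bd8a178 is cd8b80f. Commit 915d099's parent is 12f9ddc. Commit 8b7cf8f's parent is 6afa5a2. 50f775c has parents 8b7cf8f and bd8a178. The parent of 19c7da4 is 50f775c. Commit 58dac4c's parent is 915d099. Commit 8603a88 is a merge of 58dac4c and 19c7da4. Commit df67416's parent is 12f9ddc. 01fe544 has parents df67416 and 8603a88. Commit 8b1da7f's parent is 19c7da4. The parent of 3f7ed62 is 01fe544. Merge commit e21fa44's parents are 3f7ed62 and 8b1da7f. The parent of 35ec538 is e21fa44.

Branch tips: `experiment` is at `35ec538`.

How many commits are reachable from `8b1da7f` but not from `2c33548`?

Reachable from 8b1da7f: {08ecdf0, 12f9ddc, 19c7da4, 2c33548, 50f775c, 6afa5a2, 8b1da7f, 8b7cf8f, ad78069, bd8a178, cd8b80f, e8931e0}.
Reachable from 2c33548: {08ecdf0, 12f9ddc, 2c33548, ad78069, e8931e0}.
In 8b1da7f's history but not 2c33548's: {19c7da4, 50f775c, 6afa5a2, 8b1da7f, 8b7cf8f, bd8a178, cd8b80f} — 7 commits.

7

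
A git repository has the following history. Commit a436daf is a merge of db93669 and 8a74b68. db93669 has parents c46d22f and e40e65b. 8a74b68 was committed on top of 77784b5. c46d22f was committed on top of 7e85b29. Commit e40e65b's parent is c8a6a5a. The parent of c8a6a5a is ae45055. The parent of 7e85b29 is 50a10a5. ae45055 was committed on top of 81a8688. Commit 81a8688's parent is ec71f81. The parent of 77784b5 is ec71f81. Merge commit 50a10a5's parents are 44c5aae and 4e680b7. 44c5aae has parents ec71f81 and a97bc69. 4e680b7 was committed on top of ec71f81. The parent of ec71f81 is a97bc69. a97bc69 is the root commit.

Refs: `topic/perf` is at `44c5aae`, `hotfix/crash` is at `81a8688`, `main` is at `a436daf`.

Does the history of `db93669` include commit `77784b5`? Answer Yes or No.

No

Ancestors of db93669: {44c5aae, 4e680b7, 50a10a5, 7e85b29, 81a8688, a97bc69, ae45055, c46d22f, c8a6a5a, db93669, e40e65b, ec71f81}.
77784b5 is not in that set, so it is not an ancestor of db93669.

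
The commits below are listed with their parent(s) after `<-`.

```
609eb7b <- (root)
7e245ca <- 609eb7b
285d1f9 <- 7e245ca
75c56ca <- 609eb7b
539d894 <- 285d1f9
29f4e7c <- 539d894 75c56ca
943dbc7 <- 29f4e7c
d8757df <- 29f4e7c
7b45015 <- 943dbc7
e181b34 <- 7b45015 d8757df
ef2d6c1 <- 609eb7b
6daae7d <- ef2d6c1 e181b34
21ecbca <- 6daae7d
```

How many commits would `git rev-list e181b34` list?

10

Walking parent pointers from e181b34: reachable set = {285d1f9, 29f4e7c, 539d894, 609eb7b, 75c56ca, 7b45015, 7e245ca, 943dbc7, d8757df, e181b34}.
That is 10 commits.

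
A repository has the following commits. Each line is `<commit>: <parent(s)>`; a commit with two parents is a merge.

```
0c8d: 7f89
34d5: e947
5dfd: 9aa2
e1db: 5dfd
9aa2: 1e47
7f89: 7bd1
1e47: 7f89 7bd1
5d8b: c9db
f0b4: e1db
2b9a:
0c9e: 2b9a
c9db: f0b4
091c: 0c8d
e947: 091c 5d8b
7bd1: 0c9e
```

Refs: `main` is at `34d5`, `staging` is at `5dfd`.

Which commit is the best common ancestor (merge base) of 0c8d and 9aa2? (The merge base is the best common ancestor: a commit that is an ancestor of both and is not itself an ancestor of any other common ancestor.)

7f89

Ancestors of 0c8d: {0c8d, 0c9e, 2b9a, 7bd1, 7f89}.
Ancestors of 9aa2: {0c9e, 1e47, 2b9a, 7bd1, 7f89, 9aa2}.
Common ancestors: {0c9e, 2b9a, 7bd1, 7f89}.
Among these, 7f89 is not an ancestor of any other common ancestor — it is the merge base.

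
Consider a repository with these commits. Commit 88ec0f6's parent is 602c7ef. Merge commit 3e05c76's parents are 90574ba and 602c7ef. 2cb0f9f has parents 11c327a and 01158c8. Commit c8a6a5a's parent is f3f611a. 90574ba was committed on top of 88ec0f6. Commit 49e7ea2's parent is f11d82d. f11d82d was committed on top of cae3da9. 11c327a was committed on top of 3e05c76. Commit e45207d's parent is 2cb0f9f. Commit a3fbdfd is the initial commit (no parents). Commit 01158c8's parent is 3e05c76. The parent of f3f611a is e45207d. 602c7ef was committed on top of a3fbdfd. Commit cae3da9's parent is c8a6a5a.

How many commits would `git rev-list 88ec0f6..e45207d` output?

Reachable from e45207d: {01158c8, 11c327a, 2cb0f9f, 3e05c76, 602c7ef, 88ec0f6, 90574ba, a3fbdfd, e45207d}.
Reachable from 88ec0f6: {602c7ef, 88ec0f6, a3fbdfd}.
In e45207d's history but not 88ec0f6's: {01158c8, 11c327a, 2cb0f9f, 3e05c76, 90574ba, e45207d} — 6 commits.

6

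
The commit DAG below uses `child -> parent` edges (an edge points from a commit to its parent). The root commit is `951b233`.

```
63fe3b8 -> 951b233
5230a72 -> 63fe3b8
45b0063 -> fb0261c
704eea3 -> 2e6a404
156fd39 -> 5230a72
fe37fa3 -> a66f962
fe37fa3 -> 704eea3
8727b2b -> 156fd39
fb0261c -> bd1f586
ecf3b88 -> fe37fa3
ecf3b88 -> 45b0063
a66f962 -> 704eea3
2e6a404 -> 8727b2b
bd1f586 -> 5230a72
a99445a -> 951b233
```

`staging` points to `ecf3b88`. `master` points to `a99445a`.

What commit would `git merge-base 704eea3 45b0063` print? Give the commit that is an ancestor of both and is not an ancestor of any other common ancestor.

Ancestors of 704eea3: {156fd39, 2e6a404, 5230a72, 63fe3b8, 704eea3, 8727b2b, 951b233}.
Ancestors of 45b0063: {45b0063, 5230a72, 63fe3b8, 951b233, bd1f586, fb0261c}.
Common ancestors: {5230a72, 63fe3b8, 951b233}.
Among these, 5230a72 is not an ancestor of any other common ancestor — it is the merge base.

5230a72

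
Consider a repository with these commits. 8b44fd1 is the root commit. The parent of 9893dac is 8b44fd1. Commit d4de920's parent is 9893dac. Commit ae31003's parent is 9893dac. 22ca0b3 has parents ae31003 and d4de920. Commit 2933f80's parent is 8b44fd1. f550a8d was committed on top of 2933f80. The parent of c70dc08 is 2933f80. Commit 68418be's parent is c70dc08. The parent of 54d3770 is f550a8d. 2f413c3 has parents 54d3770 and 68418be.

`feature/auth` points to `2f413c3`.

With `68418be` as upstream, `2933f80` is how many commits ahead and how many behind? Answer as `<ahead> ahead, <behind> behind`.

0 ahead, 2 behind

Reachable from 2933f80: {2933f80, 8b44fd1}.
Reachable from 68418be: {2933f80, 68418be, 8b44fd1, c70dc08}.
Only in 2933f80's history (ahead): {} — 0.
Only in 68418be's history (behind): {68418be, c70dc08} — 2.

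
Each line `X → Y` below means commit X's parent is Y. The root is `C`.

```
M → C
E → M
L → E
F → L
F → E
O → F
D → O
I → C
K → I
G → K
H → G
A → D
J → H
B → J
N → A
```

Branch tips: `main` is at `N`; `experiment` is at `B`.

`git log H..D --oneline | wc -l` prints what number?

6

Reachable from D: {C, D, E, F, L, M, O}.
Reachable from H: {C, G, H, I, K}.
In D's history but not H's: {D, E, F, L, M, O} — 6 commits.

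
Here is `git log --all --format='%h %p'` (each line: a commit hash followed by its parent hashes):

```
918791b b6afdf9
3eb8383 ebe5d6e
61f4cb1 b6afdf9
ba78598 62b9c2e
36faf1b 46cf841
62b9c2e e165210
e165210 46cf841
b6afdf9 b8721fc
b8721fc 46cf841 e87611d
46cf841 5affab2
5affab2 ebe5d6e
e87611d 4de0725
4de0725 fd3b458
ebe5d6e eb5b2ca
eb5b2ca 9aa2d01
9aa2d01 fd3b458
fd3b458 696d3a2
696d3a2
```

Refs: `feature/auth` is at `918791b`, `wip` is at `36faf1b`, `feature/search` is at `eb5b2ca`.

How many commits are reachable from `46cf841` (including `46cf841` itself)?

7

Walking parent pointers from 46cf841: reachable set = {46cf841, 5affab2, 696d3a2, 9aa2d01, eb5b2ca, ebe5d6e, fd3b458}.
That is 7 commits.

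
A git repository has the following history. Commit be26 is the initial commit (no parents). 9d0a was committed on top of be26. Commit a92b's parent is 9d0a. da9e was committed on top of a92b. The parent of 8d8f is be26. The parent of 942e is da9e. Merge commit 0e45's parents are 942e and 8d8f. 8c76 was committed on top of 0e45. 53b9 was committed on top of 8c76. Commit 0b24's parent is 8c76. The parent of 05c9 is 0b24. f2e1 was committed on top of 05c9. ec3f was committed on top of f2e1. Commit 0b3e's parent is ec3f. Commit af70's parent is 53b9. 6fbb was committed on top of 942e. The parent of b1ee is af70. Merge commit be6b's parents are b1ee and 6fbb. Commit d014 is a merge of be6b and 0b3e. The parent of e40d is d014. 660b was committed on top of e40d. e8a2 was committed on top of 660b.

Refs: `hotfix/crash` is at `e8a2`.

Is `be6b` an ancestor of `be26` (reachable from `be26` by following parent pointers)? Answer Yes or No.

Ancestors of be26: {be26}.
be6b is not in that set, so it is not an ancestor of be26.

No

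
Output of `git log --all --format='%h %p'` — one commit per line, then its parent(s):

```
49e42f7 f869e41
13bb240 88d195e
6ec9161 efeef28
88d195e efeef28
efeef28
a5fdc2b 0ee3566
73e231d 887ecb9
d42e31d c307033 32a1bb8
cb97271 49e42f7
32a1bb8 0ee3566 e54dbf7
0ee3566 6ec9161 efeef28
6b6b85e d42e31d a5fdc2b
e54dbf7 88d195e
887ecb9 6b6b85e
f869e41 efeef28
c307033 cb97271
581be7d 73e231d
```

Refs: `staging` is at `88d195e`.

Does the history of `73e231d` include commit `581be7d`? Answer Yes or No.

Ancestors of 73e231d: {0ee3566, 32a1bb8, 49e42f7, 6b6b85e, 6ec9161, 73e231d, 887ecb9, 88d195e, a5fdc2b, c307033, cb97271, d42e31d, e54dbf7, efeef28, f869e41}.
581be7d is not in that set, so it is not an ancestor of 73e231d.

No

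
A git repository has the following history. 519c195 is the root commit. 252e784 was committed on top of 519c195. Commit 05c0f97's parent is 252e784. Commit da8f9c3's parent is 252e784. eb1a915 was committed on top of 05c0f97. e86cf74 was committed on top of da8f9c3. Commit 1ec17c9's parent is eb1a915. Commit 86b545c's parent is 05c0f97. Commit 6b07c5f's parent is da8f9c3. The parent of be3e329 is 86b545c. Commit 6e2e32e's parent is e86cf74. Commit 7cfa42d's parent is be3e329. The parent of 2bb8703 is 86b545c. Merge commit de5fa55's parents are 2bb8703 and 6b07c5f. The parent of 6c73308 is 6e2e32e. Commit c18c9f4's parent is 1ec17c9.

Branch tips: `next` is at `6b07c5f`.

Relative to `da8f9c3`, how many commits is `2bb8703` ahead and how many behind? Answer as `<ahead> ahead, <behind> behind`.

3 ahead, 1 behind

Reachable from 2bb8703: {05c0f97, 252e784, 2bb8703, 519c195, 86b545c}.
Reachable from da8f9c3: {252e784, 519c195, da8f9c3}.
Only in 2bb8703's history (ahead): {05c0f97, 2bb8703, 86b545c} — 3.
Only in da8f9c3's history (behind): {da8f9c3} — 1.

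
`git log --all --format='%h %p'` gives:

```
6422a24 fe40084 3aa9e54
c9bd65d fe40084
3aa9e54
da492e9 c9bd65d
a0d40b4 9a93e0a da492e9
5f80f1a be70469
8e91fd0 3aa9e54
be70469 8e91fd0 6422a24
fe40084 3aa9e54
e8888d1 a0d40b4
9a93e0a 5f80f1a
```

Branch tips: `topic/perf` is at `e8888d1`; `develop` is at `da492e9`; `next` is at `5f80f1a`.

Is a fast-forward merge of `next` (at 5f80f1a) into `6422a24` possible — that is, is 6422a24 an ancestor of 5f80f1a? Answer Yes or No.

Yes

A fast-forward from 6422a24 to 5f80f1a is possible iff 6422a24 is an ancestor of 5f80f1a.
Ancestors of 5f80f1a: {3aa9e54, 5f80f1a, 6422a24, 8e91fd0, be70469, fe40084}.
6422a24 is among them, so fast-forward is possible.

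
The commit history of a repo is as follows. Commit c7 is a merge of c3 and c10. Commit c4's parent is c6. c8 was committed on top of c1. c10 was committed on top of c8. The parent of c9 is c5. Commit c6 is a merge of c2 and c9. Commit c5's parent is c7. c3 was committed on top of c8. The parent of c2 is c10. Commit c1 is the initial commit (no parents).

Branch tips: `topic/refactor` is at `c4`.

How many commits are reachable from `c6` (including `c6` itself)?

Walking parent pointers from c6: reachable set = {c1, c10, c2, c3, c5, c6, c7, c8, c9}.
That is 9 commits.

9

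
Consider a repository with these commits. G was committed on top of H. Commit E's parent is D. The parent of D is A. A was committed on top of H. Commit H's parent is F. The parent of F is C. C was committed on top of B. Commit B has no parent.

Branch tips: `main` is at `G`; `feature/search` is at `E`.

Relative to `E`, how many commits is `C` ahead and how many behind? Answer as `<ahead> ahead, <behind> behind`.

0 ahead, 5 behind

Reachable from C: {B, C}.
Reachable from E: {A, B, C, D, E, F, H}.
Only in C's history (ahead): {} — 0.
Only in E's history (behind): {A, D, E, F, H} — 5.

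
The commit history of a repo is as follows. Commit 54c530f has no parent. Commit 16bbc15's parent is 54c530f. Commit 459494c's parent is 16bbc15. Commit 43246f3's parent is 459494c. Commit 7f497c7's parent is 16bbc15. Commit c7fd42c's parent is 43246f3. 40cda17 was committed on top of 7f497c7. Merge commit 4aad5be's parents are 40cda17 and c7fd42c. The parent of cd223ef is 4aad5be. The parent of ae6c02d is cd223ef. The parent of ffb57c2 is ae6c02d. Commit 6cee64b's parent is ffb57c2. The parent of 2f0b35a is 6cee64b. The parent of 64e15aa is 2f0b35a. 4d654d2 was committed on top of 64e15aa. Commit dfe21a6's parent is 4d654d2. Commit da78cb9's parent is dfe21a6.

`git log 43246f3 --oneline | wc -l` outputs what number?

Walking parent pointers from 43246f3: reachable set = {16bbc15, 43246f3, 459494c, 54c530f}.
That is 4 commits.

4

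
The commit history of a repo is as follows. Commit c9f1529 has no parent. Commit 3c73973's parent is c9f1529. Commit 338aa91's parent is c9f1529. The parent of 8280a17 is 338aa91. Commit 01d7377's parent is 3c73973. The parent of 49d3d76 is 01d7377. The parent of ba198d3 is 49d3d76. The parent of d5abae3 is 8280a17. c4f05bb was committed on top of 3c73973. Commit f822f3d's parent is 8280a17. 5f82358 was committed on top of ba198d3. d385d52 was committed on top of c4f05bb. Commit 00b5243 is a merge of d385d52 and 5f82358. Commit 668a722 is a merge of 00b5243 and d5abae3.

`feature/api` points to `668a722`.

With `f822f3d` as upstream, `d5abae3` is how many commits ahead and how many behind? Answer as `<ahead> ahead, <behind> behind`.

Reachable from d5abae3: {338aa91, 8280a17, c9f1529, d5abae3}.
Reachable from f822f3d: {338aa91, 8280a17, c9f1529, f822f3d}.
Only in d5abae3's history (ahead): {d5abae3} — 1.
Only in f822f3d's history (behind): {f822f3d} — 1.

1 ahead, 1 behind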